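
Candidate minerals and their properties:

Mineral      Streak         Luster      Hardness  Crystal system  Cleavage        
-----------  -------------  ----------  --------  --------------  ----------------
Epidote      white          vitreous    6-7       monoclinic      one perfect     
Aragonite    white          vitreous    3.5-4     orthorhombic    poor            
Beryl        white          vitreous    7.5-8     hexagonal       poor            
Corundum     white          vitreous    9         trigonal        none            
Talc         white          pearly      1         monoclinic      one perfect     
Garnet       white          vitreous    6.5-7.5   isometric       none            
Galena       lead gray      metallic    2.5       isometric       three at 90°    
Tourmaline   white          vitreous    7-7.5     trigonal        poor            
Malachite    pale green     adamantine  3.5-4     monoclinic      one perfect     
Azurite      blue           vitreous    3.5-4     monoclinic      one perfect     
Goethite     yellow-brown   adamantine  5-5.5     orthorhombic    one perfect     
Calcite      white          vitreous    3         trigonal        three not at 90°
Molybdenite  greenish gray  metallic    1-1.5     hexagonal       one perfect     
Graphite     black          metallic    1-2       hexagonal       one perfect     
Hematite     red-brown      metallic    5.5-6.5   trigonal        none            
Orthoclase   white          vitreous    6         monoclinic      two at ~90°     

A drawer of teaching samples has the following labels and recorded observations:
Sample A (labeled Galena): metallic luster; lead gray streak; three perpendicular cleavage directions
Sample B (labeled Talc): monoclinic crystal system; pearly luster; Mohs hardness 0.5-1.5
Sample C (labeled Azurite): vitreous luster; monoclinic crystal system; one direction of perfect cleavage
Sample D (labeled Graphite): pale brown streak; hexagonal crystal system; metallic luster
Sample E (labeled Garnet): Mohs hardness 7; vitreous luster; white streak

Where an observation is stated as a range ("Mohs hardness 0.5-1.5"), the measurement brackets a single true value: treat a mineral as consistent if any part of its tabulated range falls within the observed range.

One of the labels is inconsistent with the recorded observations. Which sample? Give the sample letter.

D

Sample A: every observation is compatible with the reference values for Galena.
Sample B: every observation is compatible with the reference values for Talc.
Sample C: every observation is compatible with the reference values for Azurite.
Sample D: pale brown streak is outside the reference for Graphite (black streak) — mislabeled.
Sample E: every observation is compatible with the reference values for Garnet.
Sample D is the mislabeled one.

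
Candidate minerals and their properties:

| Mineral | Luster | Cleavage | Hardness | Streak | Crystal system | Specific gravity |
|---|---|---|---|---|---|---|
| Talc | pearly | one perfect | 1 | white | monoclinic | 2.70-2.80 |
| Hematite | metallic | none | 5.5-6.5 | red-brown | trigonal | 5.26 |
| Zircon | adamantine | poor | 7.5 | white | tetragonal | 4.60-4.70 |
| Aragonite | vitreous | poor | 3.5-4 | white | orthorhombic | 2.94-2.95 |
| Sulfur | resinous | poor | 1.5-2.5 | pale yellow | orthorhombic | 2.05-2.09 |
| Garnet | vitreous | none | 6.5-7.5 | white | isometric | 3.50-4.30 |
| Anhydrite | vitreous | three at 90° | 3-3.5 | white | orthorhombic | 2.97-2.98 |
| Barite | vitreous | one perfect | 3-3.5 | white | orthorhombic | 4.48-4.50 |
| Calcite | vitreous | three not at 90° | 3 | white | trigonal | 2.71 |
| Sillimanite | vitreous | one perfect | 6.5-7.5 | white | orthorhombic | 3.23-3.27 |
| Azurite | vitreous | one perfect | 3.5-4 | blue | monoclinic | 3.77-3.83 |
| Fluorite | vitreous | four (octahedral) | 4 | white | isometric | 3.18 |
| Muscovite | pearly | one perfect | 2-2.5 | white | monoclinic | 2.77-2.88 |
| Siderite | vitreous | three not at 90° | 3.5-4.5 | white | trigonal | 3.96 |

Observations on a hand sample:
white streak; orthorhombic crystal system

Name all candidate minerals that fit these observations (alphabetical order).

White streak is inconsistent with Hematite, Sulfur, Azurite.
Orthorhombic crystal system — narrows the field to Aragonite, Anhydrite, Barite, Sillimanite.
Consistent with every observation: Anhydrite, Aragonite, Barite, Sillimanite.

Anhydrite, Aragonite, Barite, Sillimanite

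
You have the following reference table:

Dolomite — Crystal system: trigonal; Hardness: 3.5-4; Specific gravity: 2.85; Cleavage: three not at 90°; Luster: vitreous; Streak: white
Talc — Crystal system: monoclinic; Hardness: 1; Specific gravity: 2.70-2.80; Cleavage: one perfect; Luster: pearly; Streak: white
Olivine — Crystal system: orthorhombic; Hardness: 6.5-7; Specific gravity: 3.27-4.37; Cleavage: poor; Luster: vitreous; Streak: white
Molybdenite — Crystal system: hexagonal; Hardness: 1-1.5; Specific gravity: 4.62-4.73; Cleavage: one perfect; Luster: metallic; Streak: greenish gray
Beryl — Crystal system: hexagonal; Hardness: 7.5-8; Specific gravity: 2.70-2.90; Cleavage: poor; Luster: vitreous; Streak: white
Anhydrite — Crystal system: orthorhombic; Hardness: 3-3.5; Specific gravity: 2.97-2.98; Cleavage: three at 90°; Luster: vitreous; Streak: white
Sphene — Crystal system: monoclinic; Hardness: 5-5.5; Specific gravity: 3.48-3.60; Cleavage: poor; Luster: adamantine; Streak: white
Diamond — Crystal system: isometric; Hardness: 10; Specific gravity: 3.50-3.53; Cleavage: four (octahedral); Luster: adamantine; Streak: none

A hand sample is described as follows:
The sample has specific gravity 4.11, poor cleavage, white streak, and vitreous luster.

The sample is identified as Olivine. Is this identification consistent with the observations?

Specific gravity 4.11 — agrees with Olivine (SG 3.27-4.37).
Poor cleavage — agrees with Olivine (cleavage poor).
White streak — agrees with Olivine (white streak).
Vitreous luster — agrees with Olivine (vitreous luster).
Nothing contradicts Olivine.

Yes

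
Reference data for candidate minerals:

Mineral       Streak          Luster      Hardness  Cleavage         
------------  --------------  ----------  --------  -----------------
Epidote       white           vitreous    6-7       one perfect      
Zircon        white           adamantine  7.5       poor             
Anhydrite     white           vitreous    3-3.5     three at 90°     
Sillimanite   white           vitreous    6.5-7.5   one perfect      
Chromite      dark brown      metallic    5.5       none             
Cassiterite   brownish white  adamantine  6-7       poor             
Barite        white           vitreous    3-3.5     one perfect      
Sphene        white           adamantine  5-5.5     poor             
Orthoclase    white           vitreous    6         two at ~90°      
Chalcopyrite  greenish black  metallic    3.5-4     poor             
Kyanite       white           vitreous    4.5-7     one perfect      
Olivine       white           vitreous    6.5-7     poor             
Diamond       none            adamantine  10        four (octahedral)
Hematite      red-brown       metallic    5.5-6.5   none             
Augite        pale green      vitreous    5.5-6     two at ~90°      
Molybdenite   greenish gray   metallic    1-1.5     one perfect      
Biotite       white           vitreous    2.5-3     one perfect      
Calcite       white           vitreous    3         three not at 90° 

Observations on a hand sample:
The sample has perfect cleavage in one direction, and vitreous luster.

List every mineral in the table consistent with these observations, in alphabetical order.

Barite, Biotite, Epidote, Kyanite, Sillimanite

Perfect cleavage in one direction: leaves Epidote, Sillimanite, Barite, Kyanite, Molybdenite, Biotite.
Vitreous luster eliminates Molybdenite.
The minerals that satisfy all observations are Barite, Biotite, Epidote, Kyanite, Sillimanite.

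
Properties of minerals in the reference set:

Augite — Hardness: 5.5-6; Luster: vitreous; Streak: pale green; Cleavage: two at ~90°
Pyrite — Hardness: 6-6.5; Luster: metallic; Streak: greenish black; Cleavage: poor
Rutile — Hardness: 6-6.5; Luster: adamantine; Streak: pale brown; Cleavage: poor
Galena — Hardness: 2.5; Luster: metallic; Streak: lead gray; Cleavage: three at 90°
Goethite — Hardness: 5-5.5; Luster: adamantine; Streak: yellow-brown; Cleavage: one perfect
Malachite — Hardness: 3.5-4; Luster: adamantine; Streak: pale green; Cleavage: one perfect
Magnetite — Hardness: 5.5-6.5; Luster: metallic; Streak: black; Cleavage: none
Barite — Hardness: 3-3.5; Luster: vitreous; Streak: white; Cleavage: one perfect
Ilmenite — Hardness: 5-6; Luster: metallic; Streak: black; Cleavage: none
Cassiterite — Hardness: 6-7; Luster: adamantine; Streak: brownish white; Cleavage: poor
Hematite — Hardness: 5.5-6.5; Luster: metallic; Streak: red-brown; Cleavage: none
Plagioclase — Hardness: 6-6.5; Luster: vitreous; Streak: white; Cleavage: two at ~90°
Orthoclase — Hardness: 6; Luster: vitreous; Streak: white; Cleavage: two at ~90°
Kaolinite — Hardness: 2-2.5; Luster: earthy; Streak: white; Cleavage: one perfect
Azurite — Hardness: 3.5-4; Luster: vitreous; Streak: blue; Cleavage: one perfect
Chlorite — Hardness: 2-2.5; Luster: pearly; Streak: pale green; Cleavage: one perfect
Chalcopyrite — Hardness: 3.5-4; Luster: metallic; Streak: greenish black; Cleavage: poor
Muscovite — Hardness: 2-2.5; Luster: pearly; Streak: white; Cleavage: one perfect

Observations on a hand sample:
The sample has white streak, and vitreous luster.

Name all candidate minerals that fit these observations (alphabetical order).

Barite, Orthoclase, Plagioclase

White streak: only Barite, Plagioclase, Orthoclase, Kaolinite, Muscovite remain.
Vitreous luster eliminates Kaolinite, Muscovite.
Consistent with every observation: Barite, Orthoclase, Plagioclase.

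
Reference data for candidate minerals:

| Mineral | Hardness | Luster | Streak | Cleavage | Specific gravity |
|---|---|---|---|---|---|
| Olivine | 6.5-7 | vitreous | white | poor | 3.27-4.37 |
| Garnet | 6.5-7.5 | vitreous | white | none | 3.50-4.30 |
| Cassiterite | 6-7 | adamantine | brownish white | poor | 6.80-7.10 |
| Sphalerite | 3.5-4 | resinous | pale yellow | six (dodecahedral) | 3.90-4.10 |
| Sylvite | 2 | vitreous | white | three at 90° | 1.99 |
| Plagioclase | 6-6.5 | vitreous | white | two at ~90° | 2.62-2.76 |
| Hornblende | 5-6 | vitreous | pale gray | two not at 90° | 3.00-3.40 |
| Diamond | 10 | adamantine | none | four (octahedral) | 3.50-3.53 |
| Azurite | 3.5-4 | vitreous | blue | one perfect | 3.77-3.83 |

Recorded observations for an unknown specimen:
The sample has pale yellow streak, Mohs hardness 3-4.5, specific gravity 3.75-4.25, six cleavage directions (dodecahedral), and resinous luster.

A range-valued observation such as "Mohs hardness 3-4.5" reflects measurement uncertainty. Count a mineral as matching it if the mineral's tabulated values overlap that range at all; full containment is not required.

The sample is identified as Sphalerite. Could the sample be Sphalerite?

Consistent

Pale yellow streak — matches Sphalerite (pale yellow streak).
Mohs hardness 3-4.5 — matches Sphalerite (hardness 3.5-4).
Specific gravity 3.75-4.25 — matches Sphalerite (SG 3.90-4.10).
Six cleavage directions (dodecahedral) — matches Sphalerite (cleavage six (dodecahedral)).
Resinous luster — matches Sphalerite (resinous luster).
Nothing contradicts Sphalerite.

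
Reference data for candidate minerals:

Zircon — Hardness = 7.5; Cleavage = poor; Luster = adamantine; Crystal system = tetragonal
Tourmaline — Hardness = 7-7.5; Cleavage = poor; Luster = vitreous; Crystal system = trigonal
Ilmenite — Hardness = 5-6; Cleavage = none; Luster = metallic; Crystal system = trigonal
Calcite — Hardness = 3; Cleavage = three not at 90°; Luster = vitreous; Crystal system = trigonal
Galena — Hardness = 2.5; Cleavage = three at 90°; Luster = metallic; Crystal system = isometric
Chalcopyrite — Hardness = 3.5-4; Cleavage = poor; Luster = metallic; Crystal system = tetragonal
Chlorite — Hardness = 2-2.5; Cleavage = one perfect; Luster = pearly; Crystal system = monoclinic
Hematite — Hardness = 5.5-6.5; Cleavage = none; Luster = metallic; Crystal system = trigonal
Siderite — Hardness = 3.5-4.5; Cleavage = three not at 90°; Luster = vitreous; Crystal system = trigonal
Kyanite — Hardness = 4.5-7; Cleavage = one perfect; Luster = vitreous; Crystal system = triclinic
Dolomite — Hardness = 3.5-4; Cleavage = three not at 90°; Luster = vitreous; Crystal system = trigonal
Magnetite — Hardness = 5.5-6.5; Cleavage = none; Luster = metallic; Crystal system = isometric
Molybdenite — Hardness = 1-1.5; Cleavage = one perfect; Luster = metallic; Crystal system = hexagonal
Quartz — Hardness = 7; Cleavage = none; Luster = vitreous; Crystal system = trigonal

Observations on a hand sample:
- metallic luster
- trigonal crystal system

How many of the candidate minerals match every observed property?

Metallic luster — narrows the field to Ilmenite, Galena, Chalcopyrite, Hematite, Magnetite, Molybdenite.
Trigonal crystal system — leaves Ilmenite, Hematite.
Remaining candidates: Hematite, Ilmenite.
That is 2 minerals.

2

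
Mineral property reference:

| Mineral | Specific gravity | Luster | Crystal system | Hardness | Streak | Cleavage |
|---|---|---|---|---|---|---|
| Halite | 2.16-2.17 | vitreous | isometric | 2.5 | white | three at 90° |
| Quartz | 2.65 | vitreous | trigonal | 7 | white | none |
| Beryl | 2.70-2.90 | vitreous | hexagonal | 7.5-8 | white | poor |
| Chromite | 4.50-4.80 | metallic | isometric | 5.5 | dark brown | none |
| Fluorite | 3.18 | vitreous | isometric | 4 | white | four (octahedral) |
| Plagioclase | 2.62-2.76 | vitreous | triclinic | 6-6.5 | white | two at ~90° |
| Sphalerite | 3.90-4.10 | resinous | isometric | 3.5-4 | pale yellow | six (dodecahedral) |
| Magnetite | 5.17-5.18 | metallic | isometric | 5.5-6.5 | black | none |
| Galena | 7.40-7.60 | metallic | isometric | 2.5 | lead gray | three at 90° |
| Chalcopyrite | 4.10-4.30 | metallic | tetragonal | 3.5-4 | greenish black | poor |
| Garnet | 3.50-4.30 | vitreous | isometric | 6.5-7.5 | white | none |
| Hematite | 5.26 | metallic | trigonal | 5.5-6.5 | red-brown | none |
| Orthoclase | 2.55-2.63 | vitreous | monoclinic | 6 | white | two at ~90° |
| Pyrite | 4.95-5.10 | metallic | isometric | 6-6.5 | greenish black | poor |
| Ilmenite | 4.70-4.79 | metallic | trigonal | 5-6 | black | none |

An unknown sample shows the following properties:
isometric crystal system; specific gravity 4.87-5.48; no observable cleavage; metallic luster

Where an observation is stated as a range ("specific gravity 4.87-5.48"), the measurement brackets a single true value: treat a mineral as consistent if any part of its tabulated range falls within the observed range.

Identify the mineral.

Isometric crystal system: narrows the field to Halite, Chromite, Fluorite, Sphalerite, Magnetite, Galena, Garnet, Pyrite.
Specific gravity 4.87-5.48: Magnetite, Pyrite remain.
No observable cleavage eliminates Pyrite.
Metallic luster: every remaining candidate is consistent.
Magnetite is the sole remaining match.

Magnetite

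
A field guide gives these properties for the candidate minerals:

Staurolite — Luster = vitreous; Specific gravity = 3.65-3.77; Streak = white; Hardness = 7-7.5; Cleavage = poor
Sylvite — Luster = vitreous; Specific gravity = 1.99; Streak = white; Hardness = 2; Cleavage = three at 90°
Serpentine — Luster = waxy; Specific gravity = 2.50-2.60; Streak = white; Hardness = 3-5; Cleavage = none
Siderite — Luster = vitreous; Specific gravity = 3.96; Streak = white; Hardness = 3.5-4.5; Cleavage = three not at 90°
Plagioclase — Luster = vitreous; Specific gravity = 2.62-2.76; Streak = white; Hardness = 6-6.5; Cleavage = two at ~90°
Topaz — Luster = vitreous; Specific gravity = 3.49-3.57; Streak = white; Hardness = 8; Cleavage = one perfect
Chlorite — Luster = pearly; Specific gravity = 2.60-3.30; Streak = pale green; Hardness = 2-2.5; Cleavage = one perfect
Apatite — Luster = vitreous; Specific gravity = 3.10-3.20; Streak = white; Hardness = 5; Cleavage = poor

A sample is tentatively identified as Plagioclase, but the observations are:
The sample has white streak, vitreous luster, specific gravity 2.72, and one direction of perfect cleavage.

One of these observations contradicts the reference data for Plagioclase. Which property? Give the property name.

cleavage

White streak: Plagioclase has white streak — consistent.
Vitreous luster: Plagioclase has vitreous luster — consistent.
Specific gravity 2.72: Plagioclase has SG 2.62-2.76 — consistent.
One direction of perfect cleavage: Plagioclase has cleavage two at ~90° — inconsistent.
Only the cleavage is inconsistent.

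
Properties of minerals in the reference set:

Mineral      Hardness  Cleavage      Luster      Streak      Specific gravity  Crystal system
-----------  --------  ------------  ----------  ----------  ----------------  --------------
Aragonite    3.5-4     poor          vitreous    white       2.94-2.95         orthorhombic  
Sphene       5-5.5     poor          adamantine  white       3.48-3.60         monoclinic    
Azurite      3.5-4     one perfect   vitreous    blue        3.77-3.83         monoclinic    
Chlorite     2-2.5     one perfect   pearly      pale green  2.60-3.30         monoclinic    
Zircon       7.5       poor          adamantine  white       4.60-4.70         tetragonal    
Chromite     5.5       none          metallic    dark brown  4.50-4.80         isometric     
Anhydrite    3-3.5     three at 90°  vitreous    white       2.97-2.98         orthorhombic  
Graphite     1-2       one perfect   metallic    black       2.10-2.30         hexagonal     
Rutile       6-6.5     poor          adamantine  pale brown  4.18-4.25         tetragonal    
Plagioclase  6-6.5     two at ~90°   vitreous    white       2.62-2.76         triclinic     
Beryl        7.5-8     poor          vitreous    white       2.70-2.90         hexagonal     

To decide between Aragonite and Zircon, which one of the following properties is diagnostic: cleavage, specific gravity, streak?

specific gravity

Cleavage: both poor — no difference.
Specific gravity: Aragonite 2.94-2.95, Zircon 4.60-4.70 — distinct.
Streak: both white — no difference.
Specific gravity is the diagnostic property here.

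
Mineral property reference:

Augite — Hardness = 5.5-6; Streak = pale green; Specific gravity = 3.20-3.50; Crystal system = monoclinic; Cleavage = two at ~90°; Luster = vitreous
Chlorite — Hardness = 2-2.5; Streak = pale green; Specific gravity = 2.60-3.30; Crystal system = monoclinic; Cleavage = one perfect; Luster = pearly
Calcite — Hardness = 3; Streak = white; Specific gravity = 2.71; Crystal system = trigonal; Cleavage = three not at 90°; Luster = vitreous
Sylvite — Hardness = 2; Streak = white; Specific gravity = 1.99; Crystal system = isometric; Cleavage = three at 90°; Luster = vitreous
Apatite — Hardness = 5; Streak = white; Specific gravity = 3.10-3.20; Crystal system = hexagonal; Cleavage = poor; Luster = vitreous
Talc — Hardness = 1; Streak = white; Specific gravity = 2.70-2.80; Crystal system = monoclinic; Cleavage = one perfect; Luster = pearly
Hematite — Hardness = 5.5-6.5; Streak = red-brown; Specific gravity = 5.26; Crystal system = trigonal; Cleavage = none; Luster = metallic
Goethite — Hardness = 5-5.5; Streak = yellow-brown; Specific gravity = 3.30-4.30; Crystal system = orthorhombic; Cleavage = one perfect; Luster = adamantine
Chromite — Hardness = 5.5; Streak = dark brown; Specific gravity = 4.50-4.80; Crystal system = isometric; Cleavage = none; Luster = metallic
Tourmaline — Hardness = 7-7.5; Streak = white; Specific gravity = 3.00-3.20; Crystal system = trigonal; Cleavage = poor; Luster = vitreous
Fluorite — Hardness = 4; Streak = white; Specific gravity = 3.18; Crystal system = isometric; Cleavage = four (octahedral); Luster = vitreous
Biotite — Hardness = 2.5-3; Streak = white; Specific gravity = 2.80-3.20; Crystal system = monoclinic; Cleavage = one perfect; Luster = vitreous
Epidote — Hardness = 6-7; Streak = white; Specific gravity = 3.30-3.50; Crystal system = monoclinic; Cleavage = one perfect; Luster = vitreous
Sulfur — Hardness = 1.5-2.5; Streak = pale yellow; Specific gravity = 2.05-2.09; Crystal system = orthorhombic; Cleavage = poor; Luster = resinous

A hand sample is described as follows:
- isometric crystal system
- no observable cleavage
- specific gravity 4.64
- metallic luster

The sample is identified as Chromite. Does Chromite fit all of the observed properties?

Yes

Isometric crystal system — matches Chromite (isometric system).
No observable cleavage — matches Chromite (cleavage none).
Specific gravity 4.64 — matches Chromite (SG 4.50-4.80).
Metallic luster — matches Chromite (metallic luster).
All observations are consistent with the tabulated values for Chromite.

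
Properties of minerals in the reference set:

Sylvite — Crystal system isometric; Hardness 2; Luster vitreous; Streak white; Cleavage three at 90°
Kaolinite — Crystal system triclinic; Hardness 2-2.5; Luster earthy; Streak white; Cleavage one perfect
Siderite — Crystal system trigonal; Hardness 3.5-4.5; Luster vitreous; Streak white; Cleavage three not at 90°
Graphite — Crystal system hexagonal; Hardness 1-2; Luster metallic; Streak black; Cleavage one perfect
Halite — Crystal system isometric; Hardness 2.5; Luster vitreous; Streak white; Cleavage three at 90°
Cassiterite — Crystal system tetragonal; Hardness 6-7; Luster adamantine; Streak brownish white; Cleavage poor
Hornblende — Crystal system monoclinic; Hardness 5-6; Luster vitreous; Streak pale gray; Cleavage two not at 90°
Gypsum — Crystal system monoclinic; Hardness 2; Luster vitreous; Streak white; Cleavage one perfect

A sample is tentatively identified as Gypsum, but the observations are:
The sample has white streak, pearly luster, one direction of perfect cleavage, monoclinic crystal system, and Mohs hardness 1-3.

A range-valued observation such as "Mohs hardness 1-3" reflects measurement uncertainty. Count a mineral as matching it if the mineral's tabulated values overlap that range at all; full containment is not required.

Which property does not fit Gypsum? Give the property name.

luster

White streak: Gypsum has white streak — agrees.
Pearly luster: Gypsum has vitreous luster — outside the reference range.
One direction of perfect cleavage: Gypsum has cleavage one perfect — agrees.
Monoclinic crystal system: Gypsum has monoclinic system — agrees.
Mohs hardness 1-3: Gypsum has hardness 2 — agrees.
The luster is the one property that does not fit.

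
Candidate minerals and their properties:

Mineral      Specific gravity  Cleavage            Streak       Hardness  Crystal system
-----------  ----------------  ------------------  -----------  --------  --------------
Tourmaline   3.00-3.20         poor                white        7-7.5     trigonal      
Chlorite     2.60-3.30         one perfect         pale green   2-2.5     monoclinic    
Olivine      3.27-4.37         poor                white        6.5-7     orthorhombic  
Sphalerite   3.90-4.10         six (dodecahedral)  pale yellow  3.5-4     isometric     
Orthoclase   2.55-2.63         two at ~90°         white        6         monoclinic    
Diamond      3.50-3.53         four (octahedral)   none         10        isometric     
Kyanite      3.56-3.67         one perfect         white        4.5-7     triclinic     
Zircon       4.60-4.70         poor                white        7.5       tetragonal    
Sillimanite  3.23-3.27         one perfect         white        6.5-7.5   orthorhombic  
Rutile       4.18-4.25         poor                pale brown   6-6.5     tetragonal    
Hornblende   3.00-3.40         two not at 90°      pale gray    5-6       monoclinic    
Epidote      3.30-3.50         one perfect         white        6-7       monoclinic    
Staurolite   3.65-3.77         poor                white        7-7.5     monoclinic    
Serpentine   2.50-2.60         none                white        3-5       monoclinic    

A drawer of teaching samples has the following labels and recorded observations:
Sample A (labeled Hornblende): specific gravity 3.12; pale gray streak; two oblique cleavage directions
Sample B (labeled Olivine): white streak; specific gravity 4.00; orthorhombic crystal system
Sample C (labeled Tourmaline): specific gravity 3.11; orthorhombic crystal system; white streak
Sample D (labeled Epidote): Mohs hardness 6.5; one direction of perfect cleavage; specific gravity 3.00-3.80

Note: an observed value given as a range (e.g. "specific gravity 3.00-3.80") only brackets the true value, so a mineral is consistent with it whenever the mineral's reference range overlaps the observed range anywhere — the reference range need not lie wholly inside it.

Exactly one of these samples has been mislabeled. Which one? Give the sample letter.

Sample A: observations are consistent with Hornblende.
Sample B: observations are consistent with Olivine.
Sample C: Tourmaline has trigonal system, but the record shows orthorhombic crystal system — this label is wrong.
Sample D: observations are consistent with Epidote.
Sample C is the mislabeled one.

C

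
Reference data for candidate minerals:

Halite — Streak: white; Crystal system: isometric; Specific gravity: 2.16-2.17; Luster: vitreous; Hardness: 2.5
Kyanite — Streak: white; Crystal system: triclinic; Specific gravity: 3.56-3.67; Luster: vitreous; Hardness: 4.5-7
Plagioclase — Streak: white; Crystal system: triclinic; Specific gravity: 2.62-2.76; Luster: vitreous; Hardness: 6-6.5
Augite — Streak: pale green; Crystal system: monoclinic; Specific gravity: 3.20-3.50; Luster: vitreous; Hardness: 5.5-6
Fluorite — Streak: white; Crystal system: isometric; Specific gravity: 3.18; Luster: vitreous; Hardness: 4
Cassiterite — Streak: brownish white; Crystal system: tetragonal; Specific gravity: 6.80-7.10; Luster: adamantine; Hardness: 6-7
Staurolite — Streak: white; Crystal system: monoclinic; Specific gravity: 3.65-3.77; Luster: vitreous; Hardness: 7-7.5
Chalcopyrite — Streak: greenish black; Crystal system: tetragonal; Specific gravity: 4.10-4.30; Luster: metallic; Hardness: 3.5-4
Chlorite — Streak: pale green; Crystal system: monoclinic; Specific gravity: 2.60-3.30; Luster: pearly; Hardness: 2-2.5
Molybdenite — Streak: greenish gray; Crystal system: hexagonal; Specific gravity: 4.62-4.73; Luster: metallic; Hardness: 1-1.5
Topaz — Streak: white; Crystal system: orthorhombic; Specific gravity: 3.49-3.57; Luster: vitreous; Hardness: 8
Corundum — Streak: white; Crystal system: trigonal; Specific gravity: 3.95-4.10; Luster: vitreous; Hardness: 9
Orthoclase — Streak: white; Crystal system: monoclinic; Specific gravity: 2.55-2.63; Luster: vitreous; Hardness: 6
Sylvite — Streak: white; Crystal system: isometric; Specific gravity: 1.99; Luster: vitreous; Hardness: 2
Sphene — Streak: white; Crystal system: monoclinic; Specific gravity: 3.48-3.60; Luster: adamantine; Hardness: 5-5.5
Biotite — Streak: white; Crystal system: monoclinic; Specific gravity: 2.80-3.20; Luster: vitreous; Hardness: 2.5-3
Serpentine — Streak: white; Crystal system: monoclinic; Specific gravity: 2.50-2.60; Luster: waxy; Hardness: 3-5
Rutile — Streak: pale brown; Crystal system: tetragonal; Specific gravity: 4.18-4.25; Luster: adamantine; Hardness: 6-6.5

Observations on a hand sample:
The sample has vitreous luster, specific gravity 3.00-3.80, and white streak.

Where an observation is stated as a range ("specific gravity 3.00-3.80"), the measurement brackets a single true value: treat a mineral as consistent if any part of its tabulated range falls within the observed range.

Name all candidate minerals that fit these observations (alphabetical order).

Vitreous luster: Halite, Kyanite, Plagioclase, Augite, Fluorite, Staurolite, Topaz, Corundum, Orthoclase, Sylvite, Biotite remain.
Specific gravity 3.00-3.80 eliminates Halite, Plagioclase, Corundum, Orthoclase, Sylvite.
White streak rules out Augite.
Remaining candidates: Biotite, Fluorite, Kyanite, Staurolite, Topaz.

Biotite, Fluorite, Kyanite, Staurolite, Topaz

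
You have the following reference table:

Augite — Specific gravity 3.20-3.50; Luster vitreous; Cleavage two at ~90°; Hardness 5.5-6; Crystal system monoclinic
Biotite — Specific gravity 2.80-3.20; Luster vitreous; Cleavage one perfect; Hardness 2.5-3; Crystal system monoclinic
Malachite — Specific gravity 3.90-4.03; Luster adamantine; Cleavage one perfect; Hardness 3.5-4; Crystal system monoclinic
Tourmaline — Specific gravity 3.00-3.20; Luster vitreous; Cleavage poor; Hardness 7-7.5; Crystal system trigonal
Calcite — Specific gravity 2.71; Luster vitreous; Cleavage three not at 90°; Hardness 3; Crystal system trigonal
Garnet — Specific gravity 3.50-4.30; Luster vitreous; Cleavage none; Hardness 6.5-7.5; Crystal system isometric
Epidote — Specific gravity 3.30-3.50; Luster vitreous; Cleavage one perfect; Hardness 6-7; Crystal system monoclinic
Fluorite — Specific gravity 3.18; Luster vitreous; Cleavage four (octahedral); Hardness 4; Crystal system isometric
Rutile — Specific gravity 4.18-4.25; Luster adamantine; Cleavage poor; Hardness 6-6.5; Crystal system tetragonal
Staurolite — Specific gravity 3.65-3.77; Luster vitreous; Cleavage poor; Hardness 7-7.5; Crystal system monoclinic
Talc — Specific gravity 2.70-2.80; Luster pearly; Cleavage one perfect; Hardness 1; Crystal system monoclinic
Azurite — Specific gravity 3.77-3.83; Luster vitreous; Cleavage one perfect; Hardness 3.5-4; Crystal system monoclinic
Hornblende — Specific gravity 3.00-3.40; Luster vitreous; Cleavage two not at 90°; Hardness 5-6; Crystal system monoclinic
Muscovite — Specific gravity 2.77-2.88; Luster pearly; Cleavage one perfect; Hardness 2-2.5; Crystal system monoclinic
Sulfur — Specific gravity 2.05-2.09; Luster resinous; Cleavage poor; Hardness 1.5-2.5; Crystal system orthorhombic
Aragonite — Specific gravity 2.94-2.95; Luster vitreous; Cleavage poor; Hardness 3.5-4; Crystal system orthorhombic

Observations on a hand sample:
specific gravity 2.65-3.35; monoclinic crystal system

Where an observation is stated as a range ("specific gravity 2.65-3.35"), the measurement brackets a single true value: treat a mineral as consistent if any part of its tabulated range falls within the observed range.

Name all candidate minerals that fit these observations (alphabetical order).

Augite, Biotite, Epidote, Hornblende, Muscovite, Talc

Specific gravity 2.65-3.35 is inconsistent with Malachite, Garnet, Rutile, Staurolite, Azurite, Sulfur.
Monoclinic crystal system rules out Tourmaline, Calcite, Fluorite, Aragonite.
Remaining candidates: Augite, Biotite, Epidote, Hornblende, Muscovite, Talc.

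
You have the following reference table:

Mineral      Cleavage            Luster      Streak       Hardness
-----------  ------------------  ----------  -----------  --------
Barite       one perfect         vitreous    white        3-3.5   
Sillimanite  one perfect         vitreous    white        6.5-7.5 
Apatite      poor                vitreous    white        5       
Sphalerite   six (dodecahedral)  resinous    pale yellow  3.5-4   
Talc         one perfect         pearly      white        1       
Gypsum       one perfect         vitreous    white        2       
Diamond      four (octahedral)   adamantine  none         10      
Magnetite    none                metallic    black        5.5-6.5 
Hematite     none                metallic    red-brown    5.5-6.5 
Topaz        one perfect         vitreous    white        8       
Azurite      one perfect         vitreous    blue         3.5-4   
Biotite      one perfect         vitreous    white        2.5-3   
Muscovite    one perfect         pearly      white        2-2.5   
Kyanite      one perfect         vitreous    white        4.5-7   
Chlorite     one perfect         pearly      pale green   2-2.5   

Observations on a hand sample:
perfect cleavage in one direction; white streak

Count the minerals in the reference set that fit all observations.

8

Perfect cleavage in one direction is inconsistent with Apatite, Sphalerite, Diamond, Magnetite, Hematite.
White streak rules out Azurite, Chlorite.
Consistent with every observation: Barite, Biotite, Gypsum, Kyanite, Muscovite, Sillimanite, Talc, Topaz.
That is 8 minerals.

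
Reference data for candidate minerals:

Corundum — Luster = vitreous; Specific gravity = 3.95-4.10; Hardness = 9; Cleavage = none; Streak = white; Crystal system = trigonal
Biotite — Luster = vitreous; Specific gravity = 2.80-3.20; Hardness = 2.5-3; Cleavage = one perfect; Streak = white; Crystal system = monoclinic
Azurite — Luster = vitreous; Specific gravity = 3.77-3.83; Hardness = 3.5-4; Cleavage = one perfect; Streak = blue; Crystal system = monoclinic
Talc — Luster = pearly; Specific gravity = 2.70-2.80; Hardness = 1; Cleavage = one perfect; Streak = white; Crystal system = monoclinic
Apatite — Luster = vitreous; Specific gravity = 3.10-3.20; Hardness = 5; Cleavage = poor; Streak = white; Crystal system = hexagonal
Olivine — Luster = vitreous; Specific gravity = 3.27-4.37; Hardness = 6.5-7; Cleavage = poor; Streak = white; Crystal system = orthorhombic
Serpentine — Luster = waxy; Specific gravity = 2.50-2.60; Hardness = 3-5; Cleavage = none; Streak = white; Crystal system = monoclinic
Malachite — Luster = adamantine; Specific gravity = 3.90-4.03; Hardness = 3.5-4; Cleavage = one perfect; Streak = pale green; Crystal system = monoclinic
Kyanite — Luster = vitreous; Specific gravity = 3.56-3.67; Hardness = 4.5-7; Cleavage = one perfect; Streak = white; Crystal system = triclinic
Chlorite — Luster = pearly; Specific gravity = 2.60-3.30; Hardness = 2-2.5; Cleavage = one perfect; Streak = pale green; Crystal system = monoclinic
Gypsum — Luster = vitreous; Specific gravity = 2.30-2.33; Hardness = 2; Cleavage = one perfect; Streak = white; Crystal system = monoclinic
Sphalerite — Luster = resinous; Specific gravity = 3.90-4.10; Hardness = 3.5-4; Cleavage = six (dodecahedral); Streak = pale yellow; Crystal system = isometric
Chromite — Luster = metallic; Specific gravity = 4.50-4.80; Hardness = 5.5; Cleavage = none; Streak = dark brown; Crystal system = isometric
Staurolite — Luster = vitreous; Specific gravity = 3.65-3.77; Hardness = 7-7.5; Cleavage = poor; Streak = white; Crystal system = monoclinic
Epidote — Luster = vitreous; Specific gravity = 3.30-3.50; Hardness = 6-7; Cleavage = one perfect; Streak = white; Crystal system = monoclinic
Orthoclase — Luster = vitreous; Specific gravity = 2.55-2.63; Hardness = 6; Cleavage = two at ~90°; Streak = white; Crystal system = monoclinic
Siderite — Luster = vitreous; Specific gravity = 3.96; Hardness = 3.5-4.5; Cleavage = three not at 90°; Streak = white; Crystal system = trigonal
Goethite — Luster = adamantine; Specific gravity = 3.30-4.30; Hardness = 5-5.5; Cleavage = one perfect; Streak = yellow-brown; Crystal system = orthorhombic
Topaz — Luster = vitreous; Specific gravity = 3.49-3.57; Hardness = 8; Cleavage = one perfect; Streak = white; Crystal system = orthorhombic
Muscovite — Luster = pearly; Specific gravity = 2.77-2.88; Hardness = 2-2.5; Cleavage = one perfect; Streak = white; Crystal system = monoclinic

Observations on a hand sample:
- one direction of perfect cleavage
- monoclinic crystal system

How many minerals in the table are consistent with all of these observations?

8

One direction of perfect cleavage — leaves Biotite, Azurite, Talc, Malachite, Kyanite, Chlorite, Gypsum, Epidote, Goethite, Topaz, Muscovite.
Monoclinic crystal system is inconsistent with Kyanite, Goethite, Topaz.
The minerals that satisfy all observations are Azurite, Biotite, Chlorite, Epidote, Gypsum, Malachite, Muscovite, Talc.
That is 8 minerals.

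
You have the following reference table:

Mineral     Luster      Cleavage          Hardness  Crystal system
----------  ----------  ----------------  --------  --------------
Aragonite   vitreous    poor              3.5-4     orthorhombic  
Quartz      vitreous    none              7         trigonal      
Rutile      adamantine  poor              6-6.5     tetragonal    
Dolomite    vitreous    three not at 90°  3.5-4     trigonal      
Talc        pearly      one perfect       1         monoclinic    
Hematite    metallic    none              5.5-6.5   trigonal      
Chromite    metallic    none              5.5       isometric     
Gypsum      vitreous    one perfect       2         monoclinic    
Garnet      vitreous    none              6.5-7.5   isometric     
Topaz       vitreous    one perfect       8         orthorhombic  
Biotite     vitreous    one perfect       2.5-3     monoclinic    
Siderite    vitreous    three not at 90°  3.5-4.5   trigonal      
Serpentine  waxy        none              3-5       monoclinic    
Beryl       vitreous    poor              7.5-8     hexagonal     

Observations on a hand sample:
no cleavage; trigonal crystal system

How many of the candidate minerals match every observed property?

2

No cleavage: narrows the field to Quartz, Hematite, Chromite, Garnet, Serpentine.
Trigonal crystal system: leaves Quartz, Hematite.
Remaining candidates: Hematite, Quartz.
That is 2 minerals.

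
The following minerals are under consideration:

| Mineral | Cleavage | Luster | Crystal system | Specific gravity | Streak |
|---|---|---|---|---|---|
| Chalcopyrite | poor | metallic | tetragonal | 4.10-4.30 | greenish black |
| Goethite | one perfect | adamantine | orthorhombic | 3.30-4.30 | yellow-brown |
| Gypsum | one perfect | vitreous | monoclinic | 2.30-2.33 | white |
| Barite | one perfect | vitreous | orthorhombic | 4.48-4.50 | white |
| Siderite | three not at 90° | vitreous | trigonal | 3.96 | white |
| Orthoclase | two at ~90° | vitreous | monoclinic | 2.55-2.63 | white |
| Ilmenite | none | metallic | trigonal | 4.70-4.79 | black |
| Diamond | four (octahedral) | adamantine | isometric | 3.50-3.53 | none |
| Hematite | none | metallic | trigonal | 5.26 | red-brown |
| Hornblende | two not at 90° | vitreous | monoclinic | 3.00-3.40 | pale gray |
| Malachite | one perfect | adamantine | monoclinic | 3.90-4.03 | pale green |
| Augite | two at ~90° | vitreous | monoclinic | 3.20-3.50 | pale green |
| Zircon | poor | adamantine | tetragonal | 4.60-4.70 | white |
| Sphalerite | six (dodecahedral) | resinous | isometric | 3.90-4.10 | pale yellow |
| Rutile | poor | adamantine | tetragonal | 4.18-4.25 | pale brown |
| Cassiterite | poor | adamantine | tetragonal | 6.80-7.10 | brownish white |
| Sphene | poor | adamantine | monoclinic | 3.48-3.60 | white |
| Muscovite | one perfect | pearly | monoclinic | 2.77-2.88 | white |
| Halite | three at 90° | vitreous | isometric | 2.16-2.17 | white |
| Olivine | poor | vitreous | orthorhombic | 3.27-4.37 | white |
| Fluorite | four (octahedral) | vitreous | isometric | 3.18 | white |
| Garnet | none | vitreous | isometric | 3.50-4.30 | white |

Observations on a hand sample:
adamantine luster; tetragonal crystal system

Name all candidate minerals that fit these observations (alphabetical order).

Adamantine luster — Goethite, Diamond, Malachite, Zircon, Rutile, Cassiterite, Sphene remain.
Tetragonal crystal system — narrows the field to Zircon, Rutile, Cassiterite.
The minerals that satisfy all observations are Cassiterite, Rutile, Zircon.

Cassiterite, Rutile, Zircon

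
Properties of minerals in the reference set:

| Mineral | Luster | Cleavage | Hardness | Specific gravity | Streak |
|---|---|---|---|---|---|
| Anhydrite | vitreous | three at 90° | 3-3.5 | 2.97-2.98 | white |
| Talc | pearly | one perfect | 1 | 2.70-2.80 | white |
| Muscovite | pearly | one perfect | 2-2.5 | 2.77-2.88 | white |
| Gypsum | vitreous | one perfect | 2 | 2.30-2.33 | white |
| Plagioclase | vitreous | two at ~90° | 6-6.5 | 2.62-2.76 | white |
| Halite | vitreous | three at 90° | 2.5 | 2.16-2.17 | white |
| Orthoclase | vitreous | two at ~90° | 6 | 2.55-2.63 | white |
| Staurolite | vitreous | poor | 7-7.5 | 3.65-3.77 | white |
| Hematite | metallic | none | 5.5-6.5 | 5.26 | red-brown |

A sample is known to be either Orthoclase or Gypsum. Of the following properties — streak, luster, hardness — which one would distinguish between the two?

hardness

Streak: both white — no difference.
Luster: both vitreous — no difference.
Hardness: Orthoclase 6, Gypsum 2 — these differ.
Only hardness differs between Orthoclase and Gypsum among the listed tests.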